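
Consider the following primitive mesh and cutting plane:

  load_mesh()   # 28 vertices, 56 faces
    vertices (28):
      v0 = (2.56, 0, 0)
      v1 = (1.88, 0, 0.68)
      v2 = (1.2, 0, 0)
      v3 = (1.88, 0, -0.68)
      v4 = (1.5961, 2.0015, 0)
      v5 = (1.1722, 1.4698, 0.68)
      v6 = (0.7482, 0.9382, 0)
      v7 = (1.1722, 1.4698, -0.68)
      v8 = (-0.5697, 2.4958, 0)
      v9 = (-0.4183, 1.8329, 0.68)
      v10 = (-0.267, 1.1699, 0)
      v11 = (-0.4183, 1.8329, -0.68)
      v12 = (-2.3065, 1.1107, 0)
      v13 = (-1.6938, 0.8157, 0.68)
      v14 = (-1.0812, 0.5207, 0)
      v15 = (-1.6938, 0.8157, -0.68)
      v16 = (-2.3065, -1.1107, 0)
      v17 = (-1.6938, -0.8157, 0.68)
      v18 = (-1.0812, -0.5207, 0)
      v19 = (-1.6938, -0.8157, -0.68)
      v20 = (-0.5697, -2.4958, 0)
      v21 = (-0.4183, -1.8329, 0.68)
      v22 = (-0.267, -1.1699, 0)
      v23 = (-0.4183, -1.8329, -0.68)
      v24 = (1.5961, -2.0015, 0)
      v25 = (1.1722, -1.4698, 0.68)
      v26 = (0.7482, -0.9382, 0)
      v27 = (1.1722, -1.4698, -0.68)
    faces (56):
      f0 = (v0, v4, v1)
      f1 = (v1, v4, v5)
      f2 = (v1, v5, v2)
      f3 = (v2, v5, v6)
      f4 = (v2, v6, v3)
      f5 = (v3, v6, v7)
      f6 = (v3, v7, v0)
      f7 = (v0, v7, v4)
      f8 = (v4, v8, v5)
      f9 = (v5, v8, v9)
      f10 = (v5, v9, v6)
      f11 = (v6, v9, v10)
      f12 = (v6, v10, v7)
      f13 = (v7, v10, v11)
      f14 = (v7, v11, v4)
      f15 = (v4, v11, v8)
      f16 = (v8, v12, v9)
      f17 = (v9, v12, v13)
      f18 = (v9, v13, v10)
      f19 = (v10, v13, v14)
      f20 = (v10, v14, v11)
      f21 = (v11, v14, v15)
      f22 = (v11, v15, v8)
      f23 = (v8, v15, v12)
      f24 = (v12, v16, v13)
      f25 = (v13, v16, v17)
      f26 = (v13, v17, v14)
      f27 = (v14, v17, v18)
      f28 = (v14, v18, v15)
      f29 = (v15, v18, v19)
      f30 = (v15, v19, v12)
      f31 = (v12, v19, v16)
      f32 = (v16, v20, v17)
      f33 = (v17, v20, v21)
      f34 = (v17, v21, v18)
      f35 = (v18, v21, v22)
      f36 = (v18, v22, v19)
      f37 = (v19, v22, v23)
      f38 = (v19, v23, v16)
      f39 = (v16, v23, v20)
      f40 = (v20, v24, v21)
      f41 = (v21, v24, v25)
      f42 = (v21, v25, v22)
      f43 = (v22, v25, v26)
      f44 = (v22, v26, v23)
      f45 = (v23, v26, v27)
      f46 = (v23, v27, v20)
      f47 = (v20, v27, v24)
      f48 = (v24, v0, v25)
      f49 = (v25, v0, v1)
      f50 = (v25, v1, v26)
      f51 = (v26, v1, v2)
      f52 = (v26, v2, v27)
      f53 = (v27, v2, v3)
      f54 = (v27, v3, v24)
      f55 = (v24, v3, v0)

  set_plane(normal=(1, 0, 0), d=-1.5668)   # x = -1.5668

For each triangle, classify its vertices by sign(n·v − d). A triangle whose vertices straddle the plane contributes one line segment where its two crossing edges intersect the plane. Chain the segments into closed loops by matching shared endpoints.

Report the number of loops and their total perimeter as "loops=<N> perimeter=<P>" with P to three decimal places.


Straddling triangles (18 of 56):
  (v8,v12,v9) [+-+] → (-1.5668, 1.70061, 0)–(-1.5668, 1.39362, 0.266389)  len=0.4065
  (v9,v12,v13) [+--] → (-1.5668, 1.39362, 0.266389)–(-1.5668, 0.916981, 0.68)  len=0.6311
  (v9,v13,v10) [+-+] → (-1.5668, 0.916981, 0.68)–(-1.5668, 0.847227, 0.619473)  len=0.0924
  (v10,v13,v14) [+-+] → (-1.5668, 0.847227, 0.619473)–(-1.5668, 0.754543, 0.539027)  len=0.1227
  (v11,v14,v15) [++-] → (-1.5668, 0.754543, -0.539027)–(-1.5668, 0.916981, -0.68)  len=0.2151
  (v11,v15,v8) [+-+] → (-1.5668, 0.916981, -0.68)–(-1.5668, 1.00552, -0.603174)  len=0.1172
  (v8,v15,v12) [+--] → (-1.5668, 1.00552, -0.603174)–(-1.5668, 1.70061, 0)  len=0.9203
  (v13,v17,v14) [--+] → (-1.5668, -0.538647, 0.539027)–(-1.5668, 0.754543, 0.539027)  len=1.2932
  (v14,v17,v18) [+-+] → (-1.5668, -0.538647, 0.539027)–(-1.5668, -0.754543, 0.539027)  len=0.2159
  (v14,v18,v15) [++-] → (-1.5668, 0.538647, -0.539027)–(-1.5668, 0.754543, -0.539027)  len=0.2159
  (v15,v18,v19) [-+-] → (-1.5668, 0.538647, -0.539027)–(-1.5668, -0.754543, -0.539027)  len=1.2932
  (v16,v20,v17) [-+-] → (-1.5668, -1.70061, 0)–(-1.5668, -1.00552, 0.603174)  len=0.9203
  (v17,v20,v21) [-++] → (-1.5668, -1.00552, 0.603174)–(-1.5668, -0.916981, 0.68)  len=0.1172
  (v17,v21,v18) [-++] → (-1.5668, -0.916981, 0.68)–(-1.5668, -0.754543, 0.539027)  len=0.2151
  (v18,v22,v19) [++-] → (-1.5668, -0.847227, -0.619473)–(-1.5668, -0.754543, -0.539027)  len=0.1227
  (v19,v22,v23) [-++] → (-1.5668, -0.847227, -0.619473)–(-1.5668, -0.916981, -0.68)  len=0.0924
  (v19,v23,v16) [-+-] → (-1.5668, -0.916981, -0.68)–(-1.5668, -1.39362, -0.266389)  len=0.6311
  (v16,v23,v20) [-++] → (-1.5668, -1.39362, -0.266389)–(-1.5668, -1.70061, 0)  len=0.4065

Chained into 1 loop(s):
  loop 1: 18 segments, perimeter = 8.0286
Total perimeter = 8.029

loops=1 perimeter=8.029


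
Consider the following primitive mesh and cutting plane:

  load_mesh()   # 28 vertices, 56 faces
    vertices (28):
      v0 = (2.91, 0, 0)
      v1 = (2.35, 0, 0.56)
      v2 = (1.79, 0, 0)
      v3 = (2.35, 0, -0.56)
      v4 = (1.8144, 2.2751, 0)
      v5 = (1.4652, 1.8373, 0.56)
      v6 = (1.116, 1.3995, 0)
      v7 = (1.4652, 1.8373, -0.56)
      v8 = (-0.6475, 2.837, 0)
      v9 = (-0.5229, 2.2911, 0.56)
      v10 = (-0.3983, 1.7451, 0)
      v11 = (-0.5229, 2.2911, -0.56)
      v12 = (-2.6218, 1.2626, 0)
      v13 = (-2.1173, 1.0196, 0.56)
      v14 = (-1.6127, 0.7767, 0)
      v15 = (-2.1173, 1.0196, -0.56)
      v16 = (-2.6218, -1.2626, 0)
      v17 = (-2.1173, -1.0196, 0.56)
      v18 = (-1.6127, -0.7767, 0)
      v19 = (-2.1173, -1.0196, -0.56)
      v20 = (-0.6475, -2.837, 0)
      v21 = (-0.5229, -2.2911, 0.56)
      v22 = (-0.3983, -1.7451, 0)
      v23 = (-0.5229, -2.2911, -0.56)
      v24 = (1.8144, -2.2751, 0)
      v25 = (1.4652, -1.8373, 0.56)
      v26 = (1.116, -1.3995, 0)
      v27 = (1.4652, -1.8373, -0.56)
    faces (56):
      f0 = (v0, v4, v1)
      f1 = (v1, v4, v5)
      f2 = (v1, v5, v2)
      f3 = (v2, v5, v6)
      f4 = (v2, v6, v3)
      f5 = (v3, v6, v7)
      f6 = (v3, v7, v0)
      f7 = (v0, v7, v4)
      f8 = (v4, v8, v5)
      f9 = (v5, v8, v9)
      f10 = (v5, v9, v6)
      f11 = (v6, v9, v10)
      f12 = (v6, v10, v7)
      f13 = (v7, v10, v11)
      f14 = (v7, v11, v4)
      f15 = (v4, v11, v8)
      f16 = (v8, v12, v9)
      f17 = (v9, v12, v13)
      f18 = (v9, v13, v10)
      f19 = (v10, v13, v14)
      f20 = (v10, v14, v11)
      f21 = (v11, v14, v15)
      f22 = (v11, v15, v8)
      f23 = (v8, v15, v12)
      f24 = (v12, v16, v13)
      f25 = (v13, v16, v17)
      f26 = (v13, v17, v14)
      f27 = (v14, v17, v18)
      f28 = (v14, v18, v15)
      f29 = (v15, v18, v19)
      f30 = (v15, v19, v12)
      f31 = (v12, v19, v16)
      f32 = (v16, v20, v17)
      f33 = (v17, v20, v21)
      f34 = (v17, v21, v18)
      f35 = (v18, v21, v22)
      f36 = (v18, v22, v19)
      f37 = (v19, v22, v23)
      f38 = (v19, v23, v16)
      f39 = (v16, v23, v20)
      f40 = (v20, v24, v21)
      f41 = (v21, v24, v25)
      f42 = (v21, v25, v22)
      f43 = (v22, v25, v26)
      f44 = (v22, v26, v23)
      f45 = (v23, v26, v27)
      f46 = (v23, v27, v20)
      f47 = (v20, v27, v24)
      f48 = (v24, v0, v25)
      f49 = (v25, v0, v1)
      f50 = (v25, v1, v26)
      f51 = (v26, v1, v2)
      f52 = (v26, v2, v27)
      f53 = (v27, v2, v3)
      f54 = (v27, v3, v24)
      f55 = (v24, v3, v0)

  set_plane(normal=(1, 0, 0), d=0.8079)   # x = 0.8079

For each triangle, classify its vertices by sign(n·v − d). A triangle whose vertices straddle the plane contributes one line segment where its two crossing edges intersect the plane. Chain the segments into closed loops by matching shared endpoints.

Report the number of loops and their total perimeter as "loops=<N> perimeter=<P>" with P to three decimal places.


loops=2 perimeter=6.100

Straddling triangles (16 of 56):
  (v4,v8,v5) [+-+] → (0.8079, 2.50482, 0)–(0.8079, 2.14833, 0.385774)  len=0.5253
  (v5,v8,v9) [+--] → (0.8079, 2.14833, 0.385774)–(0.8079, 1.98733, 0.56)  len=0.2372
  (v5,v9,v6) [+-+] → (0.8079, 1.98733, 0.56)–(0.8079, 1.56711, 0.105275)  len=0.6192
  (v6,v9,v10) [+--] → (0.8079, 1.56711, 0.105275)–(0.8079, 1.46982, 0)  len=0.1434
  (v6,v10,v7) [+-+] → (0.8079, 1.46982, 0)–(0.8079, 1.80478, -0.362475)  len=0.4935
  (v7,v10,v11) [+--] → (0.8079, 1.80478, -0.362475)–(0.8079, 1.98733, -0.56)  len=0.2690
  (v7,v11,v4) [+-+] → (0.8079, 1.98733, -0.56)–(0.8079, 2.28199, -0.24115)  len=0.4342
  (v4,v11,v8) [+--] → (0.8079, 2.28199, -0.24115)–(0.8079, 2.50482, 0)  len=0.3283
  (v20,v24,v21) [-+-] → (0.8079, -2.50482, 0)–(0.8079, -2.28199, 0.24115)  len=0.3283
  (v21,v24,v25) [-++] → (0.8079, -2.28199, 0.24115)–(0.8079, -1.98733, 0.56)  len=0.4342
  (v21,v25,v22) [-+-] → (0.8079, -1.98733, 0.56)–(0.8079, -1.80478, 0.362475)  len=0.2690
  (v22,v25,v26) [-++] → (0.8079, -1.80478, 0.362475)–(0.8079, -1.46982, 0)  len=0.4935
  (v22,v26,v23) [-+-] → (0.8079, -1.46982, 0)–(0.8079, -1.56711, -0.105275)  len=0.1434
  (v23,v26,v27) [-++] → (0.8079, -1.56711, -0.105275)–(0.8079, -1.98733, -0.56)  len=0.6192
  (v23,v27,v20) [-+-] → (0.8079, -1.98733, -0.56)–(0.8079, -2.14833, -0.385774)  len=0.2372
  (v20,v27,v24) [-++] → (0.8079, -2.14833, -0.385774)–(0.8079, -2.50482, 0)  len=0.5253

Chained into 2 loop(s):
  loop 1: 8 segments, perimeter = 3.0500
  loop 2: 8 segments, perimeter = 3.0500
Total perimeter = 6.100


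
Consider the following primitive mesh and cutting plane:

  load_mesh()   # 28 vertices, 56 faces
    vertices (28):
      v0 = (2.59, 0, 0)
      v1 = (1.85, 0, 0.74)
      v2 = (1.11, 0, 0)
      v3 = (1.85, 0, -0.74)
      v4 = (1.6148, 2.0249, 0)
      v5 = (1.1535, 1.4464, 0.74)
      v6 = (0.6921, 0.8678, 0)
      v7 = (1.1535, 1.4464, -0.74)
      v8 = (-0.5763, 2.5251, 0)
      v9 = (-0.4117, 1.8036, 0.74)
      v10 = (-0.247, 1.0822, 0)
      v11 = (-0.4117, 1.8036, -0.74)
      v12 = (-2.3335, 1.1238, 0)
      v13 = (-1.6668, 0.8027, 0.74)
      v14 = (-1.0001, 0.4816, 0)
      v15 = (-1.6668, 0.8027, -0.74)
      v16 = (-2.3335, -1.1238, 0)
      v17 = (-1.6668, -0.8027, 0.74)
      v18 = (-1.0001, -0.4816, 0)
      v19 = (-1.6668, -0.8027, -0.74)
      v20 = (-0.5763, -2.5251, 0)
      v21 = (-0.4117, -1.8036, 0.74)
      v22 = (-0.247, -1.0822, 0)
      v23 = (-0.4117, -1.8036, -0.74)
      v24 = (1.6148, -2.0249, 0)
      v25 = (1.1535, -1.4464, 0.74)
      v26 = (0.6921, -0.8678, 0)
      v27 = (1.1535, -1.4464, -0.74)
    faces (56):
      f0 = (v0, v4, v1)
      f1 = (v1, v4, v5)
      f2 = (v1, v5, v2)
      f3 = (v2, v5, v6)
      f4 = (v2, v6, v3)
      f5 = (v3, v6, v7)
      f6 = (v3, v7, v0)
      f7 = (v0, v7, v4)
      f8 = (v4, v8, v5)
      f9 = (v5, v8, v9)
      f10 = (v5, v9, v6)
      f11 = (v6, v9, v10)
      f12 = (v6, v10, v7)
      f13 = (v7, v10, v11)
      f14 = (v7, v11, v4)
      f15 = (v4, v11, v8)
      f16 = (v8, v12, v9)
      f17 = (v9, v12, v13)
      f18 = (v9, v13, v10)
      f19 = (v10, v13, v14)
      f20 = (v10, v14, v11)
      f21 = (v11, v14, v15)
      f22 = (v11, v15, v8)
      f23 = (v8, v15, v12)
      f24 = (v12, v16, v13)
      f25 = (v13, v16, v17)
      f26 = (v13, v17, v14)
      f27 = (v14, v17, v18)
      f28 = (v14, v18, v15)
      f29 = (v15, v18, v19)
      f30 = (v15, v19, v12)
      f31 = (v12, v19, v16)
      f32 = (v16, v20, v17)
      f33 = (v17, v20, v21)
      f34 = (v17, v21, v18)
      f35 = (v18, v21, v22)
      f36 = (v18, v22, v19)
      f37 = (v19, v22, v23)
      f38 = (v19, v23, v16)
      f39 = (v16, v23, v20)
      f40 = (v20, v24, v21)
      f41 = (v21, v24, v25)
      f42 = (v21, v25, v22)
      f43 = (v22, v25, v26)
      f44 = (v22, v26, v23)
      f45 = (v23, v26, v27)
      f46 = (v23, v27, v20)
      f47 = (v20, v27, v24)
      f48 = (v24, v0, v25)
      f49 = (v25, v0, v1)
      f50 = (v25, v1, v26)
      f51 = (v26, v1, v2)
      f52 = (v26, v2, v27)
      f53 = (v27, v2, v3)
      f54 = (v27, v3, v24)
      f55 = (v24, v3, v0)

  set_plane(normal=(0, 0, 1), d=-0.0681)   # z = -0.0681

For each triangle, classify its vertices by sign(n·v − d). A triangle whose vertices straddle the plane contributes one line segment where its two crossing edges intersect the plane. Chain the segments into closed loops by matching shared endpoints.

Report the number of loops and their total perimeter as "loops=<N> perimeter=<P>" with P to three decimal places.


Straddling triangles (28 of 56):
  (v2,v6,v3) [++-] → (0.798658, 0.787939, -0.0681)–(1.1781, 0, -0.0681)  len=0.8745
  (v3,v6,v7) [-+-] → (0.798658, 0.787939, -0.0681)–(0.734561, 0.921047, -0.0681)  len=0.1477
  (v3,v7,v0) [--+] → (2.4578, 0.133108, -0.0681)–(2.5219, 0, -0.0681)  len=0.1477
  (v0,v7,v4) [+-+] → (2.4578, 0.133108, -0.0681)–(1.57235, 1.97166, -0.0681)  len=2.0407
  (v6,v10,v7) [++-] → (-0.118116, 1.11572, -0.0681)–(0.734561, 0.921047, -0.0681)  len=0.8746
  (v7,v10,v11) [-+-] → (-0.118116, 1.11572, -0.0681)–(-0.262157, 1.14859, -0.0681)  len=0.1477
  (v7,v11,v4) [--+] → (1.42831, 2.00453, -0.0681)–(1.57235, 1.97166, -0.0681)  len=0.1477
  (v4,v11,v8) [+-+] → (1.42831, 2.00453, -0.0681)–(-0.561152, 2.4587, -0.0681)  len=2.0406
  (v10,v14,v11) [++-] → (-0.945951, 0.60326, -0.0681)–(-0.262157, 1.14859, -0.0681)  len=0.8746
  (v11,v14,v15) [-+-] → (-0.945951, 0.60326, -0.0681)–(-1.06145, 0.51115, -0.0681)  len=0.1477
  (v11,v15,v8) [--+] → (-0.676655, 2.36659, -0.0681)–(-0.561152, 2.4587, -0.0681)  len=0.1477
  (v8,v15,v12) [+-+] → (-0.676655, 2.36659, -0.0681)–(-2.27215, 1.09425, -0.0681)  len=2.0407
  (v14,v18,v15) [++-] → (-1.06145, -0.36341, -0.0681)–(-1.06145, 0.51115, -0.0681)  len=0.8746
  (v15,v18,v19) [-+-] → (-1.06145, -0.36341, -0.0681)–(-1.06145, -0.51115, -0.0681)  len=0.1477
  (v15,v19,v12) [--+] → (-2.27215, 0.94651, -0.0681)–(-2.27215, 1.09425, -0.0681)  len=0.1477
  (v12,v19,v16) [+-+] → (-2.27215, 0.94651, -0.0681)–(-2.27215, -1.09425, -0.0681)  len=2.0408
  (v18,v22,v19) [++-] → (-0.37766, -1.05648, -0.0681)–(-1.06145, -0.51115, -0.0681)  len=0.8746
  (v19,v22,v23) [-+-] → (-0.37766, -1.05648, -0.0681)–(-0.262157, -1.14859, -0.0681)  len=0.1477
  (v19,v23,v16) [--+] → (-2.15664, -1.18636, -0.0681)–(-2.27215, -1.09425, -0.0681)  len=0.1477
  (v16,v23,v20) [+-+] → (-2.15664, -1.18636, -0.0681)–(-0.561152, -2.4587, -0.0681)  len=2.0407
  (v22,v26,v23) [++-] → (0.590521, -0.953919, -0.0681)–(-0.262157, -1.14859, -0.0681)  len=0.8746
  (v23,v26,v27) [-+-] → (0.590521, -0.953919, -0.0681)–(0.734561, -0.921047, -0.0681)  len=0.1477
  (v23,v27,v20) [--+] → (-0.417112, -2.42583, -0.0681)–(-0.561152, -2.4587, -0.0681)  len=0.1477
  (v20,v27,v24) [+-+] → (-0.417112, -2.42583, -0.0681)–(1.57235, -1.97166, -0.0681)  len=2.0406
  (v26,v2,v27) [++-] → (1.114, -0.133108, -0.0681)–(0.734561, -0.921047, -0.0681)  len=0.8745
  (v27,v2,v3) [-+-] → (1.114, -0.133108, -0.0681)–(1.1781, 0, -0.0681)  len=0.1477
  (v27,v3,v24) [--+] → (1.63644, -1.83855, -0.0681)–(1.57235, -1.97166, -0.0681)  len=0.1477
  (v24,v3,v0) [+-+] → (1.63644, -1.83855, -0.0681)–(2.5219, 0, -0.0681)  len=2.0407

Chained into 2 loop(s):
  loop 1: 14 segments, perimeter = 7.1563
  loop 2: 14 segments, perimeter = 15.3189
Total perimeter = 22.475

loops=2 perimeter=22.475


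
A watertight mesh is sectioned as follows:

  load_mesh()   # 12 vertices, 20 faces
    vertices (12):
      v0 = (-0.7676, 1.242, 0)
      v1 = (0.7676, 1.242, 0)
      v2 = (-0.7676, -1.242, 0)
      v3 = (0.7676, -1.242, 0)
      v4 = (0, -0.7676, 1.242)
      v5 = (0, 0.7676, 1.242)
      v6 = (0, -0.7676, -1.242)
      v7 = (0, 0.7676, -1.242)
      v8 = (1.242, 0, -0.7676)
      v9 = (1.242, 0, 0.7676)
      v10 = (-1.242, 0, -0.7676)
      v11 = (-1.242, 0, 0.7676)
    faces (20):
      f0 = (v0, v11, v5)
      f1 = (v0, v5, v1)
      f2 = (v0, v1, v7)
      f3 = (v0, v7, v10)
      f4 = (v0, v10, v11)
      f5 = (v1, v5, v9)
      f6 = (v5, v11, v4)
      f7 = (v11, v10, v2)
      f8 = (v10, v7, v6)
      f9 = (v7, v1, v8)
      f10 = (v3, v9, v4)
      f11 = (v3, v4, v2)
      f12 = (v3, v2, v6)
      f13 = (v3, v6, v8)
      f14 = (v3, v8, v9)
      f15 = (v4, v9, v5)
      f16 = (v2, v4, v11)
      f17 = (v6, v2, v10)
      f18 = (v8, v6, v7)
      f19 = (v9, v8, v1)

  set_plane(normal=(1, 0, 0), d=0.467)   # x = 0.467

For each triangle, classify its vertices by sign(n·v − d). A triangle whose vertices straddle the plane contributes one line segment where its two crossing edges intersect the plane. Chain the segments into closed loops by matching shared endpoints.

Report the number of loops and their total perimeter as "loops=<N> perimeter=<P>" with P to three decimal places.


Straddling triangles (10 of 20):
  (v0,v5,v1) [--+] → (0.467, 1.05622, 0.48638)–(0.467, 1.242, 0)  len=0.5207
  (v0,v1,v7) [-+-] → (0.467, 1.242, 0)–(0.467, 1.05622, -0.48638)  len=0.5207
  (v1,v5,v9) [+-+] → (0.467, 1.05622, 0.48638)–(0.467, 0.478977, 1.06362)  len=0.8163
  (v7,v1,v8) [-++] → (0.467, 1.05622, -0.48638)–(0.467, 0.478977, -1.06362)  len=0.8163
  (v3,v9,v4) [++-] → (0.467, -0.478977, 1.06362)–(0.467, -1.05622, 0.48638)  len=0.8163
  (v3,v4,v2) [+--] → (0.467, -1.05622, 0.48638)–(0.467, -1.242, 0)  len=0.5207
  (v3,v2,v6) [+--] → (0.467, -1.242, 0)–(0.467, -1.05622, -0.48638)  len=0.5207
  (v3,v6,v8) [+-+] → (0.467, -1.05622, -0.48638)–(0.467, -0.478977, -1.06362)  len=0.8163
  (v4,v9,v5) [-+-] → (0.467, -0.478977, 1.06362)–(0.467, 0.478977, 1.06362)  len=0.9580
  (v8,v6,v7) [+--] → (0.467, -0.478977, -1.06362)–(0.467, 0.478977, -1.06362)  len=0.9580

Chained into 1 loop(s):
  loop 1: 10 segments, perimeter = 7.2639
Total perimeter = 7.264

loops=1 perimeter=7.264


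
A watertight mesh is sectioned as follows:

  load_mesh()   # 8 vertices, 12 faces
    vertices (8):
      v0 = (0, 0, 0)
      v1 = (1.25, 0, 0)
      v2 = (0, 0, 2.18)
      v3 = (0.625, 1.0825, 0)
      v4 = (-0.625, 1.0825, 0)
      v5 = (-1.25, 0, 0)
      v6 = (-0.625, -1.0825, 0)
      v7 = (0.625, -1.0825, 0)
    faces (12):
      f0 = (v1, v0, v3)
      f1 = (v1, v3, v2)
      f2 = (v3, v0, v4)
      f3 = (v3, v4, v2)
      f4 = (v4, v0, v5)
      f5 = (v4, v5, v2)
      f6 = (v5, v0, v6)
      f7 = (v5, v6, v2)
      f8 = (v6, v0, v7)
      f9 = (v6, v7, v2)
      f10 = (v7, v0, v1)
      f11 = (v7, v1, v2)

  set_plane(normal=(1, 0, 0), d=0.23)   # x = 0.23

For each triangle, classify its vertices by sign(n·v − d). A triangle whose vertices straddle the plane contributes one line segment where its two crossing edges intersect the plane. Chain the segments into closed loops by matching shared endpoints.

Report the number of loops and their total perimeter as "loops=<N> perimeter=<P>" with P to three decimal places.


loops=1 perimeter=6.372

Straddling triangles (8 of 12):
  (v1,v0,v3) [+-+] → (0.23, 0, 0)–(0.23, 0.39836, 0)  len=0.3984
  (v1,v3,v2) [++-] → (0.23, 0.39836, 1.37776)–(0.23, 0, 1.77888)  len=0.5653
  (v3,v0,v4) [+--] → (0.23, 0.39836, 0)–(0.23, 1.0825, 0)  len=0.6841
  (v3,v4,v2) [+--] → (0.23, 1.0825, 0)–(0.23, 0.39836, 1.37776)  len=1.5383
  (v6,v0,v7) [--+] → (0.23, -0.39836, 0)–(0.23, -1.0825, 0)  len=0.6841
  (v6,v7,v2) [-+-] → (0.23, -1.0825, 0)–(0.23, -0.39836, 1.37776)  len=1.5383
  (v7,v0,v1) [+-+] → (0.23, -0.39836, 0)–(0.23, 0, 0)  len=0.3984
  (v7,v1,v2) [++-] → (0.23, 0, 1.77888)–(0.23, -0.39836, 1.37776)  len=0.5653

Chained into 1 loop(s):
  loop 1: 8 segments, perimeter = 6.3722
Total perimeter = 6.372


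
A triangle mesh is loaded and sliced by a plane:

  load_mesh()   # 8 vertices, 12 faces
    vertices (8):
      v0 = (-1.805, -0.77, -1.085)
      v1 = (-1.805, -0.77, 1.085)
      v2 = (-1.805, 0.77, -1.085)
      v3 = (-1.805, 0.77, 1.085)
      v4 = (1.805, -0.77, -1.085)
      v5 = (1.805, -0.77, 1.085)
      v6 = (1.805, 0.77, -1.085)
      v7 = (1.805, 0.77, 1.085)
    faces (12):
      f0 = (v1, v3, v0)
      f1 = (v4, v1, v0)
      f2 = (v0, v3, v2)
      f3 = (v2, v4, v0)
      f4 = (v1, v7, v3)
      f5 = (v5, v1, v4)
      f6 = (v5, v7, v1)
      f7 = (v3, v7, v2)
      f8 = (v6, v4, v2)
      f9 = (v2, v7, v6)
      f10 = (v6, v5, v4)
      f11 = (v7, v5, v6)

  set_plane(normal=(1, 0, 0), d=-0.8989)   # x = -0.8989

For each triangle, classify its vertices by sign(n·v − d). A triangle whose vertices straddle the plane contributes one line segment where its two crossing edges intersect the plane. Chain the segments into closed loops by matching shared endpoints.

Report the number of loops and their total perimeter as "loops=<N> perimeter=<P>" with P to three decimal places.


loops=1 perimeter=7.420

Straddling triangles (8 of 12):
  (v4,v1,v0) [+--] → (-0.8989, -0.77, 0.540336)–(-0.8989, -0.77, -1.085)  len=1.6253
  (v2,v4,v0) [-+-] → (-0.8989, 0.383464, -1.085)–(-0.8989, -0.77, -1.085)  len=1.1535
  (v1,v7,v3) [-+-] → (-0.8989, -0.383464, 1.085)–(-0.8989, 0.77, 1.085)  len=1.1535
  (v5,v1,v4) [+-+] → (-0.8989, -0.77, 1.085)–(-0.8989, -0.77, 0.540336)  len=0.5447
  (v5,v7,v1) [++-] → (-0.8989, -0.383464, 1.085)–(-0.8989, -0.77, 1.085)  len=0.3865
  (v3,v7,v2) [-+-] → (-0.8989, 0.77, 1.085)–(-0.8989, 0.77, -0.540336)  len=1.6253
  (v6,v4,v2) [++-] → (-0.8989, 0.383464, -1.085)–(-0.8989, 0.77, -1.085)  len=0.3865
  (v2,v7,v6) [-++] → (-0.8989, 0.77, -0.540336)–(-0.8989, 0.77, -1.085)  len=0.5447

Chained into 1 loop(s):
  loop 1: 8 segments, perimeter = 7.4200
Total perimeter = 7.420


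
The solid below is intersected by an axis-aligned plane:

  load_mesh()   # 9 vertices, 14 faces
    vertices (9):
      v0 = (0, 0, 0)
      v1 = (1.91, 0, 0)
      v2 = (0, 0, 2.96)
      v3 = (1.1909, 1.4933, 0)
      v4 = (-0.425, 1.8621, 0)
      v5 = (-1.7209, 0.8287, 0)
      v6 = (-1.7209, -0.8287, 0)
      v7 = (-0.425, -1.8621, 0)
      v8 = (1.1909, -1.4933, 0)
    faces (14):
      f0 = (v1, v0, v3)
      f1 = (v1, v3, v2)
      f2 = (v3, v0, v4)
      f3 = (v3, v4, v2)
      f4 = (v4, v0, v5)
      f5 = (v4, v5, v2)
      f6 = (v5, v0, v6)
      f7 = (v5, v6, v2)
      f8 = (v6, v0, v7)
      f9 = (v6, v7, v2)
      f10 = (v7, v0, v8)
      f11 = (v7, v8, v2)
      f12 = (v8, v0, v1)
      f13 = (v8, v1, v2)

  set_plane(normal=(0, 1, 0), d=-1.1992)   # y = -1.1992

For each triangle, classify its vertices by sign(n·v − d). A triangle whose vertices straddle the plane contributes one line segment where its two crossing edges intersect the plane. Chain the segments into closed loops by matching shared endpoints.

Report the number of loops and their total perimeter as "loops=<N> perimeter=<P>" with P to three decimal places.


loops=1 perimeter=6.040

Straddling triangles (6 of 14):
  (v6,v0,v7) [++-] → (-0.273702, -1.1992, 0)–(-1.25629, -1.1992, 0)  len=0.9826
  (v6,v7,v2) [+-+] → (-1.25629, -1.1992, 0)–(-0.273702, -1.1992, 1.05375)  len=1.4408
  (v7,v0,v8) [-+-] → (-0.273702, -1.1992, 0)–(0.956357, -1.1992, 0)  len=1.2301
  (v7,v8,v2) [--+] → (0.956357, -1.1992, 0.582961)–(-0.273702, -1.1992, 1.05375)  len=1.3171
  (v8,v0,v1) [-++] → (0.956357, -1.1992, 0)–(1.33252, -1.1992, 0)  len=0.3762
  (v8,v1,v2) [-++] → (1.33252, -1.1992, 0)–(0.956357, -1.1992, 0.582961)  len=0.6938

Chained into 1 loop(s):
  loop 1: 6 segments, perimeter = 6.0405
Total perimeter = 6.040


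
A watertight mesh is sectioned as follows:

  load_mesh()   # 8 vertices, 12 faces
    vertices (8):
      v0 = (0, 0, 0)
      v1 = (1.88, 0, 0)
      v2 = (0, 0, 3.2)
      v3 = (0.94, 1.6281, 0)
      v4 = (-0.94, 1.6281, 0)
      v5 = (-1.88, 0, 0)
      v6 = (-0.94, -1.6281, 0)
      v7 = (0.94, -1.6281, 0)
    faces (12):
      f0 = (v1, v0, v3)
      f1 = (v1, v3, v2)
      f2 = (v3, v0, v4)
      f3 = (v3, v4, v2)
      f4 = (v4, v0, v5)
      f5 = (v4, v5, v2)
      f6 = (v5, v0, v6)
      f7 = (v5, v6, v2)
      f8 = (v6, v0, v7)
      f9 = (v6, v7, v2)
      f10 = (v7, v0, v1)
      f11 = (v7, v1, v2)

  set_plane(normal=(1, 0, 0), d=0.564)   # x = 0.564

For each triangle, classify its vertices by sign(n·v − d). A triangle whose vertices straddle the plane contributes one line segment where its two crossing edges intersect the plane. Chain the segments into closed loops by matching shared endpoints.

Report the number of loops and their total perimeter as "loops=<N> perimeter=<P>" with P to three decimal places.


Straddling triangles (8 of 12):
  (v1,v0,v3) [+-+] → (0.564, 0, 0)–(0.564, 0.97686, 0)  len=0.9769
  (v1,v3,v2) [++-] → (0.564, 0.97686, 1.28)–(0.564, 0, 2.24)  len=1.3696
  (v3,v0,v4) [+--] → (0.564, 0.97686, 0)–(0.564, 1.6281, 0)  len=0.6512
  (v3,v4,v2) [+--] → (0.564, 1.6281, 0)–(0.564, 0.97686, 1.28)  len=1.4361
  (v6,v0,v7) [--+] → (0.564, -0.97686, 0)–(0.564, -1.6281, 0)  len=0.6512
  (v6,v7,v2) [-+-] → (0.564, -1.6281, 0)–(0.564, -0.97686, 1.28)  len=1.4361
  (v7,v0,v1) [+-+] → (0.564, -0.97686, 0)–(0.564, 0, 0)  len=0.9769
  (v7,v1,v2) [++-] → (0.564, 0, 2.24)–(0.564, -0.97686, 1.28)  len=1.3696

Chained into 1 loop(s):
  loop 1: 8 segments, perimeter = 8.8677
Total perimeter = 8.868

loops=1 perimeter=8.868


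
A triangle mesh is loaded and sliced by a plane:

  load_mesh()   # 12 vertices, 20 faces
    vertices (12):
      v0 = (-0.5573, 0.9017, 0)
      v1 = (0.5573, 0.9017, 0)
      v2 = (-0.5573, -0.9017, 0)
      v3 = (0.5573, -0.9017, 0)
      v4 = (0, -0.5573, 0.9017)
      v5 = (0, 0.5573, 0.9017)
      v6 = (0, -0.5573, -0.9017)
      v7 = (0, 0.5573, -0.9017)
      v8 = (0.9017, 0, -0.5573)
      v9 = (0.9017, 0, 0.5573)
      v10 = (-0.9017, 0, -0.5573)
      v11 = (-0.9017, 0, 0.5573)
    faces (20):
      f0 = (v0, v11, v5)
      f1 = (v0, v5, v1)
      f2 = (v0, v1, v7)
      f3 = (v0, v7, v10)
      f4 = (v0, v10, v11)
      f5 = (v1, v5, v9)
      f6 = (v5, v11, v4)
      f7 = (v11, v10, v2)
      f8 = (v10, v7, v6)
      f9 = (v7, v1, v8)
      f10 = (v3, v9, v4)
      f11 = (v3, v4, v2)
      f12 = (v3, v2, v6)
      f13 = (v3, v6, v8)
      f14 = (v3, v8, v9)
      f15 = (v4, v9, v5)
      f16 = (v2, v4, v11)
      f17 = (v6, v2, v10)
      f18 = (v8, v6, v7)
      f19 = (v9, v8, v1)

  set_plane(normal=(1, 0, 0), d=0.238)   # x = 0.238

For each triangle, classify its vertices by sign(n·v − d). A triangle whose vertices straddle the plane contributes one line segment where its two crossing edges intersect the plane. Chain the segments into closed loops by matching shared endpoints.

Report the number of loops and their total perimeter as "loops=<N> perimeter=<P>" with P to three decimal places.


loops=1 perimeter=5.517

Straddling triangles (10 of 20):
  (v0,v5,v1) [--+] → (0.238, 0.704379, 0.516621)–(0.238, 0.9017, 0)  len=0.5530
  (v0,v1,v7) [-+-] → (0.238, 0.9017, 0)–(0.238, 0.704379, -0.516621)  len=0.5530
  (v1,v5,v9) [+-+] → (0.238, 0.704379, 0.516621)–(0.238, 0.410203, 0.810797)  len=0.4160
  (v7,v1,v8) [-++] → (0.238, 0.704379, -0.516621)–(0.238, 0.410203, -0.810797)  len=0.4160
  (v3,v9,v4) [++-] → (0.238, -0.410203, 0.810797)–(0.238, -0.704379, 0.516621)  len=0.4160
  (v3,v4,v2) [+--] → (0.238, -0.704379, 0.516621)–(0.238, -0.9017, 0)  len=0.5530
  (v3,v2,v6) [+--] → (0.238, -0.9017, 0)–(0.238, -0.704379, -0.516621)  len=0.5530
  (v3,v6,v8) [+-+] → (0.238, -0.704379, -0.516621)–(0.238, -0.410203, -0.810797)  len=0.4160
  (v4,v9,v5) [-+-] → (0.238, -0.410203, 0.810797)–(0.238, 0.410203, 0.810797)  len=0.8204
  (v8,v6,v7) [+--] → (0.238, -0.410203, -0.810797)–(0.238, 0.410203, -0.810797)  len=0.8204

Chained into 1 loop(s):
  loop 1: 10 segments, perimeter = 5.5170
Total perimeter = 5.517


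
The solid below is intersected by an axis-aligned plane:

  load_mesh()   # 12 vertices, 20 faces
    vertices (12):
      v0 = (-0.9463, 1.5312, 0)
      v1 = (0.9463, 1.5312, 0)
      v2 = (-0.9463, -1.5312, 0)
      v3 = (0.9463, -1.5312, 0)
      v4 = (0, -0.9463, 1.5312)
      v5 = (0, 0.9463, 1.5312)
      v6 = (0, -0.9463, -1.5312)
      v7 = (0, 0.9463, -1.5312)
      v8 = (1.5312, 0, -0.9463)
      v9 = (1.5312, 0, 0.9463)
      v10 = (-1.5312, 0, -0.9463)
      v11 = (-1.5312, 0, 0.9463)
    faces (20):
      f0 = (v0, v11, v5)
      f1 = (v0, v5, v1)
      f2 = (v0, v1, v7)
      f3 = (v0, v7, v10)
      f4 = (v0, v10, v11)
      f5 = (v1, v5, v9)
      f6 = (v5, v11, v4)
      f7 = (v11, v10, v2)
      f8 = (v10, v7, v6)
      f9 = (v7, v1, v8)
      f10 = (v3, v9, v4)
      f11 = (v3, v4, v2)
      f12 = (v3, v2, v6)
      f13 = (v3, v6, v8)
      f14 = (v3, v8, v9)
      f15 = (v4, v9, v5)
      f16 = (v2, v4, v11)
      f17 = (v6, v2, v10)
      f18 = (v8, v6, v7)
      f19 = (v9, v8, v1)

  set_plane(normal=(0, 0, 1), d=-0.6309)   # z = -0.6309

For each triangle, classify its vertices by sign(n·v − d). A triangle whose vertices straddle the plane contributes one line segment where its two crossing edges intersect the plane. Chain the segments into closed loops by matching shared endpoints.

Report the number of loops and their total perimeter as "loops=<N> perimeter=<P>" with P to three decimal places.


Straddling triangles (10 of 20):
  (v0,v1,v7) [++-] → (0.556396, 1.2902, -0.6309)–(-0.556396, 1.2902, -0.6309)  len=1.1128
  (v0,v7,v10) [+--] → (-0.556396, 1.2902, -0.6309)–(-1.33625, 0.510346, -0.6309)  len=1.1029
  (v0,v10,v11) [+-+] → (-1.33625, 0.510346, -0.6309)–(-1.5312, 0, -0.6309)  len=0.5463
  (v11,v10,v2) [+-+] → (-1.5312, 0, -0.6309)–(-1.33625, -0.510346, -0.6309)  len=0.5463
  (v7,v1,v8) [-+-] → (0.556396, 1.2902, -0.6309)–(1.33625, 0.510346, -0.6309)  len=1.1029
  (v3,v2,v6) [++-] → (-0.556396, -1.2902, -0.6309)–(0.556396, -1.2902, -0.6309)  len=1.1128
  (v3,v6,v8) [+--] → (0.556396, -1.2902, -0.6309)–(1.33625, -0.510346, -0.6309)  len=1.1029
  (v3,v8,v9) [+-+] → (1.33625, -0.510346, -0.6309)–(1.5312, 0, -0.6309)  len=0.5463
  (v6,v2,v10) [-+-] → (-0.556396, -1.2902, -0.6309)–(-1.33625, -0.510346, -0.6309)  len=1.1029
  (v9,v8,v1) [+-+] → (1.5312, 0, -0.6309)–(1.33625, 0.510346, -0.6309)  len=0.5463

Chained into 1 loop(s):
  loop 1: 10 segments, perimeter = 8.8224
Total perimeter = 8.822

loops=1 perimeter=8.822


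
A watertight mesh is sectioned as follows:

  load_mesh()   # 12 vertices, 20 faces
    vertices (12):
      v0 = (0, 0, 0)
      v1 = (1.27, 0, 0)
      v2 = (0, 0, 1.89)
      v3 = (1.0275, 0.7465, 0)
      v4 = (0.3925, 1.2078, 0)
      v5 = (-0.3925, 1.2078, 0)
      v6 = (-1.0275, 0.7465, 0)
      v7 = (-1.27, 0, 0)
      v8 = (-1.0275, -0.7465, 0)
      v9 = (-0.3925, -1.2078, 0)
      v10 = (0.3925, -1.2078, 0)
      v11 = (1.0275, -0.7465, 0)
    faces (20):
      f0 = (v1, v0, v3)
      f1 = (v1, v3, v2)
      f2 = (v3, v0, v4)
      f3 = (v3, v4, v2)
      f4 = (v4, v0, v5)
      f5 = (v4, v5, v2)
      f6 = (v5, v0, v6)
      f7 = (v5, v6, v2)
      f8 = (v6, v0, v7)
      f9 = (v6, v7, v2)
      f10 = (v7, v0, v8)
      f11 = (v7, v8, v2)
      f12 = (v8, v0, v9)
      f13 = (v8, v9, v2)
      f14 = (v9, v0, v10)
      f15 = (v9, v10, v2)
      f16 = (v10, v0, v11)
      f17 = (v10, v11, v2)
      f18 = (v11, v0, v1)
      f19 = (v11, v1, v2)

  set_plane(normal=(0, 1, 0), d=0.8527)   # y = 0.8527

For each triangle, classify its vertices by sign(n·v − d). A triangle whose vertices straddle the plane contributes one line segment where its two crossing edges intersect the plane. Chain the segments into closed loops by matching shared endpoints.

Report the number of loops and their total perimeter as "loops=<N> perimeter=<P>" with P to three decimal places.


Straddling triangles (6 of 20):
  (v3,v0,v4) [--+] → (0.277103, 0.8527, 0)–(0.881311, 0.8527, 0)  len=0.6042
  (v3,v4,v2) [-+-] → (0.881311, 0.8527, 0)–(0.277103, 0.8527, 0.555671)  len=0.8209
  (v4,v0,v5) [+-+] → (0.277103, 0.8527, 0)–(-0.277103, 0.8527, 0)  len=0.5542
  (v4,v5,v2) [++-] → (-0.277103, 0.8527, 0.555671)–(0.277103, 0.8527, 0.555671)  len=0.5542
  (v5,v0,v6) [+--] → (-0.277103, 0.8527, 0)–(-0.881311, 0.8527, 0)  len=0.6042
  (v5,v6,v2) [+--] → (-0.881311, 0.8527, 0)–(-0.277103, 0.8527, 0.555671)  len=0.8209

Chained into 1 loop(s):
  loop 1: 6 segments, perimeter = 3.9586
Total perimeter = 3.959

loops=1 perimeter=3.959


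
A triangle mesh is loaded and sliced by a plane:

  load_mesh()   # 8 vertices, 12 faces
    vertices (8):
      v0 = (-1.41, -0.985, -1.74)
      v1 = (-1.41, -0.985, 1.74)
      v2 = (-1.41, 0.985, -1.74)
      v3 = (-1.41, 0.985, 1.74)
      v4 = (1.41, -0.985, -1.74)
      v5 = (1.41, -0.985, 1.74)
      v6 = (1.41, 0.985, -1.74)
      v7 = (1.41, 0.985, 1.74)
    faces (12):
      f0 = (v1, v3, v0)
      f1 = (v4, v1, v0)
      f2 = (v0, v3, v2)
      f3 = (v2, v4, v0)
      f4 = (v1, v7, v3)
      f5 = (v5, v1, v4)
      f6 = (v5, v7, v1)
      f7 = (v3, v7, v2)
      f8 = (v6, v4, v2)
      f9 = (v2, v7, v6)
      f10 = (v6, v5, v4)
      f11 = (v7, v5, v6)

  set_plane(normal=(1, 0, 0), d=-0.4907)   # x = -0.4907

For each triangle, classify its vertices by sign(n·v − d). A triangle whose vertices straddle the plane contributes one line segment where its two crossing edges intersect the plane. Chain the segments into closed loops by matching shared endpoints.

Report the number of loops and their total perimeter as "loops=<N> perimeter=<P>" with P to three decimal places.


loops=1 perimeter=10.900

Straddling triangles (8 of 12):
  (v4,v1,v0) [+--] → (-0.4907, -0.985, 0.605545)–(-0.4907, -0.985, -1.74)  len=2.3455
  (v2,v4,v0) [-+-] → (-0.4907, 0.342794, -1.74)–(-0.4907, -0.985, -1.74)  len=1.3278
  (v1,v7,v3) [-+-] → (-0.4907, -0.342794, 1.74)–(-0.4907, 0.985, 1.74)  len=1.3278
  (v5,v1,v4) [+-+] → (-0.4907, -0.985, 1.74)–(-0.4907, -0.985, 0.605545)  len=1.1345
  (v5,v7,v1) [++-] → (-0.4907, -0.342794, 1.74)–(-0.4907, -0.985, 1.74)  len=0.6422
  (v3,v7,v2) [-+-] → (-0.4907, 0.985, 1.74)–(-0.4907, 0.985, -0.605545)  len=2.3455
  (v6,v4,v2) [++-] → (-0.4907, 0.342794, -1.74)–(-0.4907, 0.985, -1.74)  len=0.6422
  (v2,v7,v6) [-++] → (-0.4907, 0.985, -0.605545)–(-0.4907, 0.985, -1.74)  len=1.1345

Chained into 1 loop(s):
  loop 1: 8 segments, perimeter = 10.9000
Total perimeter = 10.900


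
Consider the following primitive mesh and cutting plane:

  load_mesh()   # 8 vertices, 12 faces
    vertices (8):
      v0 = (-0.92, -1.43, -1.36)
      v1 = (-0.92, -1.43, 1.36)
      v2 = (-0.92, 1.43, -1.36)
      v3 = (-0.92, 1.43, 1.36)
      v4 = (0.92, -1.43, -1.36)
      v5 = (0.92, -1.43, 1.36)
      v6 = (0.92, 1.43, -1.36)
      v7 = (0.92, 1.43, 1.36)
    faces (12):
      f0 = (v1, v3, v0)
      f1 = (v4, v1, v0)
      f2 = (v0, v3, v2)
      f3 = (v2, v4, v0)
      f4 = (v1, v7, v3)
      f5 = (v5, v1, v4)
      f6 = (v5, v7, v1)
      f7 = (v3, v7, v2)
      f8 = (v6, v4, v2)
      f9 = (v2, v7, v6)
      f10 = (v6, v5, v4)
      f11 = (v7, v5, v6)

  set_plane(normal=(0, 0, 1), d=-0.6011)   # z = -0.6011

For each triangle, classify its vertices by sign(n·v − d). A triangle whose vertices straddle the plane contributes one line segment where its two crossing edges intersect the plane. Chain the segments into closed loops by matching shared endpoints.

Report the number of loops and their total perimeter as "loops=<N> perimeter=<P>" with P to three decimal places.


Straddling triangles (8 of 12):
  (v1,v3,v0) [++-] → (-0.92, -0.632039, -0.6011)–(-0.92, -1.43, -0.6011)  len=0.7980
  (v4,v1,v0) [-+-] → (0.406626, -1.43, -0.6011)–(-0.92, -1.43, -0.6011)  len=1.3266
  (v0,v3,v2) [-+-] → (-0.92, -0.632039, -0.6011)–(-0.92, 1.43, -0.6011)  len=2.0620
  (v5,v1,v4) [++-] → (0.406626, -1.43, -0.6011)–(0.92, -1.43, -0.6011)  len=0.5134
  (v3,v7,v2) [++-] → (-0.406626, 1.43, -0.6011)–(-0.92, 1.43, -0.6011)  len=0.5134
  (v2,v7,v6) [-+-] → (-0.406626, 1.43, -0.6011)–(0.92, 1.43, -0.6011)  len=1.3266
  (v6,v5,v4) [-+-] → (0.92, 0.632039, -0.6011)–(0.92, -1.43, -0.6011)  len=2.0620
  (v7,v5,v6) [++-] → (0.92, 0.632039, -0.6011)–(0.92, 1.43, -0.6011)  len=0.7980

Chained into 1 loop(s):
  loop 1: 8 segments, perimeter = 9.4000
Total perimeter = 9.400

loops=1 perimeter=9.400


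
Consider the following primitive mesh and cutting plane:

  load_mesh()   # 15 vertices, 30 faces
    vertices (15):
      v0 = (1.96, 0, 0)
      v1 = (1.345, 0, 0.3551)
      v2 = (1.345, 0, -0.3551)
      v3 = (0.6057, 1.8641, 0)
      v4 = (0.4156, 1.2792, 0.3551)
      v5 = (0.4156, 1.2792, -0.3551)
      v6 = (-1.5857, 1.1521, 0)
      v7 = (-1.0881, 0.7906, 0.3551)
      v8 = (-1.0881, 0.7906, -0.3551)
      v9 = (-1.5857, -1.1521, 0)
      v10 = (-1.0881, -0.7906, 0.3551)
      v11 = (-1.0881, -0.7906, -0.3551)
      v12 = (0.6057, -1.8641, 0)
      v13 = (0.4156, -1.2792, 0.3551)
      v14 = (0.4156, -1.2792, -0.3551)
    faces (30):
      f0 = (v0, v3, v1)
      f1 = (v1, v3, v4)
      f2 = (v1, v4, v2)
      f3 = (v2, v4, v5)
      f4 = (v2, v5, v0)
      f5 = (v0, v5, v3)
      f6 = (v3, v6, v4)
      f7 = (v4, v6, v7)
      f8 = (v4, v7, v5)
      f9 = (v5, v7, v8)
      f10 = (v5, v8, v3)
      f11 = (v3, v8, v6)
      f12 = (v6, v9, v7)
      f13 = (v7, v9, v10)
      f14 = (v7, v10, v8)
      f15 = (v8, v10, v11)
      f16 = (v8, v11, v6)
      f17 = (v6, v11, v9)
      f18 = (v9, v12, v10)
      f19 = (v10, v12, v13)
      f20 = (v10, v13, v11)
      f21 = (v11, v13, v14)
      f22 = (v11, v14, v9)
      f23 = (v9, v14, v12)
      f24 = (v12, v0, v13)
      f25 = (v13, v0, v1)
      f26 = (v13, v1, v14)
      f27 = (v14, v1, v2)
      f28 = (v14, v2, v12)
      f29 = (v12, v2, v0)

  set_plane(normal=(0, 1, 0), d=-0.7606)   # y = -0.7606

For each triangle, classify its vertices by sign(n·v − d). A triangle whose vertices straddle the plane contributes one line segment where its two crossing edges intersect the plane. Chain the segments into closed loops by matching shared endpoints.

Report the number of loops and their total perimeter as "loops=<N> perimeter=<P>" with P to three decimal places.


Straddling triangles (12 of 30):
  (v6,v9,v7) [+-+] → (-1.5857, -0.7606, 0)–(-1.48542, -0.7606, 0.071561)  len=0.1232
  (v7,v9,v10) [+--] → (-1.48542, -0.7606, 0.071561)–(-1.0881, -0.7606, 0.3551)  len=0.4881
  (v7,v10,v8) [+-+] → (-1.0881, -0.7606, 0.3551)–(-1.0881, -0.7606, 0.341625)  len=0.0135
  (v8,v10,v11) [+--] → (-1.0881, -0.7606, 0.341625)–(-1.0881, -0.7606, -0.3551)  len=0.6967
  (v8,v11,v6) [+-+] → (-1.0881, -0.7606, -0.3551)–(-1.09578, -0.7606, -0.349616)  len=0.0094
  (v6,v11,v9) [+--] → (-1.09578, -0.7606, -0.349616)–(-1.5857, -0.7606, 0)  len=0.6019
  (v12,v0,v13) [-+-] → (1.40741, -0.7606, 0)–(1.04171, -0.7606, 0.211139)  len=0.4223
  (v13,v0,v1) [-++] → (1.04171, -0.7606, 0.211139)–(0.792388, -0.7606, 0.3551)  len=0.2879
  (v13,v1,v14) [-+-] → (0.792388, -0.7606, 0.3551)–(0.792388, -0.7606, -0.0671781)  len=0.4223
  (v14,v1,v2) [-++] → (0.792388, -0.7606, -0.0671781)–(0.792388, -0.7606, -0.3551)  len=0.2879
  (v14,v2,v12) [-+-] → (0.792388, -0.7606, -0.3551)–(1.04335, -0.7606, -0.21021)  len=0.2898
  (v12,v2,v0) [-++] → (1.04335, -0.7606, -0.21021)–(1.40741, -0.7606, 0)  len=0.4204

Chained into 2 loop(s):
  loop 1: 6 segments, perimeter = 1.9328
  loop 2: 6 segments, perimeter = 2.1306
Total perimeter = 4.063

loops=2 perimeter=4.063


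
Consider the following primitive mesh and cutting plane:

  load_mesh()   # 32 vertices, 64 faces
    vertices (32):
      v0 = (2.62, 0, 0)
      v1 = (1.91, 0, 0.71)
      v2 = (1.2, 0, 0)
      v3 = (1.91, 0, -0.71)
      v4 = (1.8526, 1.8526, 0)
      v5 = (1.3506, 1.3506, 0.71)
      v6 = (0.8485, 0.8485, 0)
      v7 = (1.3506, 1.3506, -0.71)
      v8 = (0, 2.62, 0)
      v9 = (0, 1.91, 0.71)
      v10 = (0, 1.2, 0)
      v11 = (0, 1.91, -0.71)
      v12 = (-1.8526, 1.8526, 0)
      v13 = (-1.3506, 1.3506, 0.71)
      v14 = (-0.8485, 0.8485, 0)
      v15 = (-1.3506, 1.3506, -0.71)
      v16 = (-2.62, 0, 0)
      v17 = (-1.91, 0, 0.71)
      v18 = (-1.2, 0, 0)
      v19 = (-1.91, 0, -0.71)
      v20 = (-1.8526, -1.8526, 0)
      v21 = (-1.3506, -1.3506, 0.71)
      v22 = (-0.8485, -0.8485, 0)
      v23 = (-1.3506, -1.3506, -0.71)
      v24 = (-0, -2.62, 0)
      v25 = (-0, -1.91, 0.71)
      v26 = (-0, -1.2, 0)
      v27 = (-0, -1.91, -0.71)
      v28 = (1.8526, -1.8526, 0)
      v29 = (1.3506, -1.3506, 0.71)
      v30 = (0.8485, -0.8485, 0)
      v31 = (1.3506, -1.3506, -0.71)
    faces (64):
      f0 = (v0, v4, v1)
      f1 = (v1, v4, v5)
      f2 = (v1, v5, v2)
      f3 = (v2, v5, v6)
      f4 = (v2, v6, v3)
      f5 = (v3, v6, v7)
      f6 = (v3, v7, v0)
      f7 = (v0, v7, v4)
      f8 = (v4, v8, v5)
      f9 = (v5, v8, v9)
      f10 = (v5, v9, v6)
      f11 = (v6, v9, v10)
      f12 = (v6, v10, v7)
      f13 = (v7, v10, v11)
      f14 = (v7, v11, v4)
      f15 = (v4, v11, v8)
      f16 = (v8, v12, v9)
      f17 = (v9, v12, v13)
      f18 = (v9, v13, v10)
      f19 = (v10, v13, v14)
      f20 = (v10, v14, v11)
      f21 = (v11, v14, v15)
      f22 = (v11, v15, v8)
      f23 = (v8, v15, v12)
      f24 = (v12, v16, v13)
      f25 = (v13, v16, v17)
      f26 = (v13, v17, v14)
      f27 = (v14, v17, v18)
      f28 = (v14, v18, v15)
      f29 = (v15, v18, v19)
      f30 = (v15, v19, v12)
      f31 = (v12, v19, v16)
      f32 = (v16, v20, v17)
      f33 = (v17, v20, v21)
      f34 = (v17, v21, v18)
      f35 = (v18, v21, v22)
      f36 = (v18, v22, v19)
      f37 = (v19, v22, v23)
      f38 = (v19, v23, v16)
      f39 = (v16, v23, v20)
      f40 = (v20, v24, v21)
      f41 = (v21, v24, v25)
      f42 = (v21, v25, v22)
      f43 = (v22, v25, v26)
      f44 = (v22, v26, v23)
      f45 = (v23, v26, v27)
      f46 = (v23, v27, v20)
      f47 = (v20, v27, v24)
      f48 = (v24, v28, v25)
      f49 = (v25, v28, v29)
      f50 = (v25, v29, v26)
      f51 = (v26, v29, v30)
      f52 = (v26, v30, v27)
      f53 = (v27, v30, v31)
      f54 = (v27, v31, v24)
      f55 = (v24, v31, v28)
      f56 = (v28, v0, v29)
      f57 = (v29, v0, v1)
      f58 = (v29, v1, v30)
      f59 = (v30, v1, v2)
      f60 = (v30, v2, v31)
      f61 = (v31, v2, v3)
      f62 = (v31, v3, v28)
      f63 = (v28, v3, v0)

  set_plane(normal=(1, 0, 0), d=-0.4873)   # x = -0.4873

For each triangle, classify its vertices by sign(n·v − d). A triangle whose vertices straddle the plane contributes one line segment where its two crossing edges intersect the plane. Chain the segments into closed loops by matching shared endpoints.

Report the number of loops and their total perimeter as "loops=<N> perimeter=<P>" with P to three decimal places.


Straddling triangles (16 of 64):
  (v8,v12,v9) [+-+] → (-0.4873, 2.41815, 0)–(-0.4873, 1.8949, 0.523245)  len=0.7400
  (v9,v12,v13) [+--] → (-0.4873, 1.8949, 0.523245)–(-0.4873, 1.70817, 0.71)  len=0.2641
  (v9,v13,v10) [+-+] → (-0.4873, 1.70817, 0.71)–(-0.4873, 1.25434, 0.25617)  len=0.6418
  (v10,v13,v14) [+--] → (-0.4873, 1.25434, 0.25617)–(-0.4873, 0.998131, 0)  len=0.3623
  (v10,v14,v11) [+-+] → (-0.4873, 0.998131, 0)–(-0.4873, 1.30037, -0.302242)  len=0.4274
  (v11,v14,v15) [+--] → (-0.4873, 1.30037, -0.302242)–(-0.4873, 1.70817, -0.71)  len=0.5767
  (v11,v15,v8) [+-+] → (-0.4873, 1.70817, -0.71)–(-0.4873, 2.162, -0.25617)  len=0.6418
  (v8,v15,v12) [+--] → (-0.4873, 2.162, -0.25617)–(-0.4873, 2.41815, 0)  len=0.3623
  (v20,v24,v21) [-+-] → (-0.4873, -2.41815, 0)–(-0.4873, -2.162, 0.25617)  len=0.3623
  (v21,v24,v25) [-++] → (-0.4873, -2.162, 0.25617)–(-0.4873, -1.70817, 0.71)  len=0.6418
  (v21,v25,v22) [-+-] → (-0.4873, -1.70817, 0.71)–(-0.4873, -1.30037, 0.302242)  len=0.5767
  (v22,v25,v26) [-++] → (-0.4873, -1.30037, 0.302242)–(-0.4873, -0.998131, 0)  len=0.4274
  (v22,v26,v23) [-+-] → (-0.4873, -0.998131, 0)–(-0.4873, -1.25434, -0.25617)  len=0.3623
  (v23,v26,v27) [-++] → (-0.4873, -1.25434, -0.25617)–(-0.4873, -1.70817, -0.71)  len=0.6418
  (v23,v27,v20) [-+-] → (-0.4873, -1.70817, -0.71)–(-0.4873, -1.8949, -0.523245)  len=0.2641
  (v20,v27,v24) [-++] → (-0.4873, -1.8949, -0.523245)–(-0.4873, -2.41815, 0)  len=0.7400

Chained into 2 loop(s):
  loop 1: 8 segments, perimeter = 4.0164
  loop 2: 8 segments, perimeter = 4.0164
Total perimeter = 8.033

loops=2 perimeter=8.033
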